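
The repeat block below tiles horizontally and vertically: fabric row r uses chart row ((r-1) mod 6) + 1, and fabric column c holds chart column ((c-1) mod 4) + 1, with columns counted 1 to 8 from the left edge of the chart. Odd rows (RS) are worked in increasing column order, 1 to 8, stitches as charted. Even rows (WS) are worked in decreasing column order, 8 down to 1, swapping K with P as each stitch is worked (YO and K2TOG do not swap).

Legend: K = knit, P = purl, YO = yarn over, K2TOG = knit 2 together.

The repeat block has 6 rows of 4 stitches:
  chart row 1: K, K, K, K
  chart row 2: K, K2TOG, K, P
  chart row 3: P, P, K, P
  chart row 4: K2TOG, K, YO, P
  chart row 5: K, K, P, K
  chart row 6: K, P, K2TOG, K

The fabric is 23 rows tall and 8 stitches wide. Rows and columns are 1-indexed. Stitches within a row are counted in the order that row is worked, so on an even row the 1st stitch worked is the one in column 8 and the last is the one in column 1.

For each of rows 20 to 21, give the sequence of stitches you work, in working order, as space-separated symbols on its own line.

== ROWS AS WORKED ==
K P K2TOG P K P K2TOG P
P P K P P P K P

Derivation:
Row 20: chart row 2, WS - tiled (columns 1-8): K K2TOG K P K K2TOG K P; work from column 8 back to 1 with K<->P swapped.
Row 21: chart row 3, RS - tile across columns 1-8 and work as-is.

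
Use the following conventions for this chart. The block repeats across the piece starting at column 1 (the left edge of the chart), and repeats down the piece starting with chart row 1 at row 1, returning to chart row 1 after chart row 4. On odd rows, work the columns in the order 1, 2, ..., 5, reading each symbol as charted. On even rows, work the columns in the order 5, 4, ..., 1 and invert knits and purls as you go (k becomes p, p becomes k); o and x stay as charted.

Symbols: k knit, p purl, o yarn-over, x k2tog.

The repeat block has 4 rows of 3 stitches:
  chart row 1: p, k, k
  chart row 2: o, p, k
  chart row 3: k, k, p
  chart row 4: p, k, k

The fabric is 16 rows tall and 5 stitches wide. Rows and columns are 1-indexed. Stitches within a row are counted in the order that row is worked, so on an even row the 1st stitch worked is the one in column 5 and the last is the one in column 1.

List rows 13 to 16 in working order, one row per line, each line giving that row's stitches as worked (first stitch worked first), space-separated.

Row 13: chart row 1, RS - tile across columns 1-5 and work as-is.
Row 14: chart row 2, WS - tiled (columns 1-5): o p k o p; work from column 5 back to 1 with k<->p swapped.
Row 15: chart row 3, RS - tile across columns 1-5 and work as-is.
Row 16: chart row 4, WS - tiled (columns 1-5): p k k p k; work from column 5 back to 1 with k<->p swapped.

== ROWS AS WORKED ==
p k k p k
k o p k o
k k p k k
p k p p k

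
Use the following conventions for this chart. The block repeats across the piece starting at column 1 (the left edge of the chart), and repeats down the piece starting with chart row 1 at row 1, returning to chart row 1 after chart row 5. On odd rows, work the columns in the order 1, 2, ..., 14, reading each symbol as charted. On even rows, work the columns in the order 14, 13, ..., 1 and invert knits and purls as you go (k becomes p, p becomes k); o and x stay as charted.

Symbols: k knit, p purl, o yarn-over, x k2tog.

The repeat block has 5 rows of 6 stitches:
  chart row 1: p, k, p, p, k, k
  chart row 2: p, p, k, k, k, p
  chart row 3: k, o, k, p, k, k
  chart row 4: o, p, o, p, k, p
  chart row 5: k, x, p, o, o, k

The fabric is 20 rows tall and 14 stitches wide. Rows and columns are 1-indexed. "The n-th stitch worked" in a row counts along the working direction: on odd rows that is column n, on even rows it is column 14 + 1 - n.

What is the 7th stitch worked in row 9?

Result:
o

Derivation:
Row 9 uses chart row ((9-1) mod 5)+1 = 4. Row 9 is odd, so RS.
Chart row 4 tiled across columns 1-14: o p o p k p o p o p k p o p
RS: work column 1 to column 14, symbols as charted — the tiled row is the row as worked.
Stitch 7 in working order -> o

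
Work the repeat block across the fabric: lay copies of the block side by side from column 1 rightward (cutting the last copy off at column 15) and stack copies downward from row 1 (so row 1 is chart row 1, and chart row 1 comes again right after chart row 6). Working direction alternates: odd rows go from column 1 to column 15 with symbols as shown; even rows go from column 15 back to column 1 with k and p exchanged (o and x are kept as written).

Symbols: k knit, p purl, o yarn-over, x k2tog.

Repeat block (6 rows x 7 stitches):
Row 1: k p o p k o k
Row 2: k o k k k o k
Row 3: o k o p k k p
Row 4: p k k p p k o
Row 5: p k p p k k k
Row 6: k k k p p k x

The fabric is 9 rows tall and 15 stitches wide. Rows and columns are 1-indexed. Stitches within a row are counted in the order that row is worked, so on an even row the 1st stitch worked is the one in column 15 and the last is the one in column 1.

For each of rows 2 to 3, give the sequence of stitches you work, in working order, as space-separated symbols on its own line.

== ROWS AS WORKED ==
p p o p p p o p p o p p p o p
o k o p k k p o k o p k k p o

Derivation:
Row 2: chart row 2, WS - tiled (columns 1-15): k o k k k o k k o k k k o k k; work from column 15 back to 1 with k<->p swapped.
Row 3: chart row 3, RS - tile across columns 1-15 and work as-is.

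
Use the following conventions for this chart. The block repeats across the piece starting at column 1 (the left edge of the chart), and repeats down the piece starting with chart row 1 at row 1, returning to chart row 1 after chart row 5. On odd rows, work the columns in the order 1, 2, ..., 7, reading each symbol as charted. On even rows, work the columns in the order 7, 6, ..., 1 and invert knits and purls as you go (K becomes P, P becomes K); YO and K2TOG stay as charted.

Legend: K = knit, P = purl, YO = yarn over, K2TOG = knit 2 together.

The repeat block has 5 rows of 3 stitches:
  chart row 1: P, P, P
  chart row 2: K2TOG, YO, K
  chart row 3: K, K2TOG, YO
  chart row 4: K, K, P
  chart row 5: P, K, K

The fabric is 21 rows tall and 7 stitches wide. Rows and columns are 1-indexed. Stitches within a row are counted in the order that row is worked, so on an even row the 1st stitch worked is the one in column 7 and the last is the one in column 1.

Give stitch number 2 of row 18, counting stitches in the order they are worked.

== STITCH ==
YO

Derivation:
Row 18 uses chart row ((18-1) mod 5)+1 = 3. Row 18 is even, so WS.
Chart row 3 tiled across columns 1-7: K K2TOG YO K K2TOG YO K
WS row: flip the tiled sequence (start at column 7) and apply K<->P; YO and K2TOG stay.
Row 18 as worked: P YO K2TOG P YO K2TOG P
Counting 2 along the worked row gives YO.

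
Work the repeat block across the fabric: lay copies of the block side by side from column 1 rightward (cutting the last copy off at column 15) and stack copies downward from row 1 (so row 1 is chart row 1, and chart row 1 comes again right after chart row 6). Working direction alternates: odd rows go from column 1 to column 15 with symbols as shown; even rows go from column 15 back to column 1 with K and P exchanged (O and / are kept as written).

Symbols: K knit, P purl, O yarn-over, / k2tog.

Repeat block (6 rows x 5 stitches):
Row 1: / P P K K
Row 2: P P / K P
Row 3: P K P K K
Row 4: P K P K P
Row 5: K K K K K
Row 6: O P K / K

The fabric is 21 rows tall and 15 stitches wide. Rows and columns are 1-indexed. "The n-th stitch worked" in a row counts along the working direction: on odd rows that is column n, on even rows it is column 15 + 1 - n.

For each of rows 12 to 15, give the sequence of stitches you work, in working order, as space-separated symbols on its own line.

Rows as worked:
P / P K O P / P K O P / P K O
/ P P K K / P P K K / P P K K
K P / K K K P / K K K P / K K
P K P K K P K P K K P K P K K

Derivation:
Row 12: chart row 6, WS - tiled (columns 1-15): O P K / K O P K / K O P K / K; work from column 15 back to 1 with K<->P swapped.
Row 13: chart row 1, RS - tile across columns 1-15 and work as-is.
Row 14: chart row 2, WS - tiled (columns 1-15): P P / K P P P / K P P P / K P; work from column 15 back to 1 with K<->P swapped.
Row 15: chart row 3, RS - tile across columns 1-15 and work as-is.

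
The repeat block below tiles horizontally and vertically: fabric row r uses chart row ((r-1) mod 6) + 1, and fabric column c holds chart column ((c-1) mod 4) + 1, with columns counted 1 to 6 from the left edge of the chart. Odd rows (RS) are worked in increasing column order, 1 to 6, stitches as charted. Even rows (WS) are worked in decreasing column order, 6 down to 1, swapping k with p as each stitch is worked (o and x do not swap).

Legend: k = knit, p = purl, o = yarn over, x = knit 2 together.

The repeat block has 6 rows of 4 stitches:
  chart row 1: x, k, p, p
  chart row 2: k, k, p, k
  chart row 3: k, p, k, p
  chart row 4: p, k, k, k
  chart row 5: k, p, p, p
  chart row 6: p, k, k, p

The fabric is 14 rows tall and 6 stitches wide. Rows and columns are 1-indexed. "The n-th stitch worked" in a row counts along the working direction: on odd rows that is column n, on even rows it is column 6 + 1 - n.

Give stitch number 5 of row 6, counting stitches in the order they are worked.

For row 6: chart row = ((6-1) mod 6) + 1 = 6; this is a WS (even) row.
Chart row 6 tiled across columns 1-6: p k k p p k
WS: work from column 6 back to column 1 (reverse the tiled row), swapping k<->p (o and x unchanged).
Row 6 as worked: p k k p p k
Counting 5 along the worked row gives p.

== STITCH ==
p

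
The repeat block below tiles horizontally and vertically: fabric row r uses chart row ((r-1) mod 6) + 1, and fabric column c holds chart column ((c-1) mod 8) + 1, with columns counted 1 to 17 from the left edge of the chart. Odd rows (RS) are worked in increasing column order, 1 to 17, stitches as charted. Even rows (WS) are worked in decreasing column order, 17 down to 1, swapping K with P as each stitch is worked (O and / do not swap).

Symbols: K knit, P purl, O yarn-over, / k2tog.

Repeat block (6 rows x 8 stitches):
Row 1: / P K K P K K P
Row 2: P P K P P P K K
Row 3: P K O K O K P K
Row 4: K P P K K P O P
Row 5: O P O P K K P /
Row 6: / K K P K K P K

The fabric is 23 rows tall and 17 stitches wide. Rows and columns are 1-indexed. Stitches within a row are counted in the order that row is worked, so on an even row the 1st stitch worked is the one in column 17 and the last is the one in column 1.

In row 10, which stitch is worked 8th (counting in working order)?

Row 10: (10-1) mod 6 = 3, so use chart row 4. Even row -> WS.
Chart row 4 tiled across columns 1-17: K P P K K P O P K P P K K P O P K
Wrong side: read the tiled row from column 17 down to 1 and exchange K with P (leave O, /).
Row 10 as worked: P K O K P P K K P K O K P P K K P
Stitch 8 in working order -> K

== STITCH ==
K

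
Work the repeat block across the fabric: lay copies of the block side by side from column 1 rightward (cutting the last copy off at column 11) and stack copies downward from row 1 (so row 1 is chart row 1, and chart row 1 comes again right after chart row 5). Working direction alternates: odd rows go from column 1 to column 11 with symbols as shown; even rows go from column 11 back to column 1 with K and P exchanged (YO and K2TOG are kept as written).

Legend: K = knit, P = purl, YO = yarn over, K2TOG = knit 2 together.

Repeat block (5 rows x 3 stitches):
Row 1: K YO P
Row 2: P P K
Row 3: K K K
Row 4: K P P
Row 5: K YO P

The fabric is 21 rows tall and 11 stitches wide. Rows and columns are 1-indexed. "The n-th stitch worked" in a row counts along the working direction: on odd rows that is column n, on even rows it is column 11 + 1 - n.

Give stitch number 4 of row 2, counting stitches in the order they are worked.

Stitch:
K

Derivation:
For row 2: chart row = ((2-1) mod 5) + 1 = 2; this is a WS (even) row.
Chart row 2 tiled across columns 1-11: P P K P P K P P K P P
Wrong side: read the tiled row from column 11 down to 1 and exchange K with P (leave YO, K2TOG).
Row 2 as worked: K K P K K P K K P K K
Counting 4 along the worked row gives K.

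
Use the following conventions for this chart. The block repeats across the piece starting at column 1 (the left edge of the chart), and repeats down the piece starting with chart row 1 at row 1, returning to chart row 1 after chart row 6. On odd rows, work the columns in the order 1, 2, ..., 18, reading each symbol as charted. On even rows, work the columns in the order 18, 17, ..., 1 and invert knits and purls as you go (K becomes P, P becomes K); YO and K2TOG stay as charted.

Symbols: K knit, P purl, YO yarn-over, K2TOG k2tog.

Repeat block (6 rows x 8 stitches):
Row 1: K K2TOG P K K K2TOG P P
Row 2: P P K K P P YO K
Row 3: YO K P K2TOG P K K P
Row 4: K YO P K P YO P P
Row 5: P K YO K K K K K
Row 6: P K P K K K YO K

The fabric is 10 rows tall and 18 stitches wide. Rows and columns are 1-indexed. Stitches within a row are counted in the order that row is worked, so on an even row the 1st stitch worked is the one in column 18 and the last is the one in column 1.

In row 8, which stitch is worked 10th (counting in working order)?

For row 8: chart row = ((8-1) mod 6) + 1 = 2; this is a WS (even) row.
Chart row 2 tiled across columns 1-18: P P K K P P YO K P P K K P P YO K P P
WS: work from column 18 back to column 1 (reverse the tiled row), swapping K<->P (YO and K2TOG unchanged).
Row 8 as worked: K K P YO K K P P K K P YO K K P P K K
Counting 10 along the worked row gives K.

== STITCH ==
K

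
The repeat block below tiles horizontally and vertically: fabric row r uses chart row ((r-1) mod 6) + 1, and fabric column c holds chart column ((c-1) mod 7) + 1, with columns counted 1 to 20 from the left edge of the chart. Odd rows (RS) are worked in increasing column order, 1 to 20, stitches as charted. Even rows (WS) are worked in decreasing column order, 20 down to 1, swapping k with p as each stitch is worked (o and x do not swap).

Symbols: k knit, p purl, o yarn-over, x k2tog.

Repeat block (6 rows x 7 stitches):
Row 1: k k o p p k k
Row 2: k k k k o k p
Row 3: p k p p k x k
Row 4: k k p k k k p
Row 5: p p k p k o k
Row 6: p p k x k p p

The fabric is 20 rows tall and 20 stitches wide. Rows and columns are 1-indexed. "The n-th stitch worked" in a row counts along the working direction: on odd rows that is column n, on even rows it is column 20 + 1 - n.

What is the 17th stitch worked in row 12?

Row 12 uses chart row ((12-1) mod 6)+1 = 6. Row 12 is even, so WS.
Chart row 6 tiled across columns 1-20: p p k x k p p p p k x k p p p p k x k p
WS row: flip the tiled sequence (start at column 20) and apply k<->p; o and x stay.
Row 12 as worked: k p x p k k k k p x p k k k k p x p k k
The 17th stitch worked is x.

Result:
x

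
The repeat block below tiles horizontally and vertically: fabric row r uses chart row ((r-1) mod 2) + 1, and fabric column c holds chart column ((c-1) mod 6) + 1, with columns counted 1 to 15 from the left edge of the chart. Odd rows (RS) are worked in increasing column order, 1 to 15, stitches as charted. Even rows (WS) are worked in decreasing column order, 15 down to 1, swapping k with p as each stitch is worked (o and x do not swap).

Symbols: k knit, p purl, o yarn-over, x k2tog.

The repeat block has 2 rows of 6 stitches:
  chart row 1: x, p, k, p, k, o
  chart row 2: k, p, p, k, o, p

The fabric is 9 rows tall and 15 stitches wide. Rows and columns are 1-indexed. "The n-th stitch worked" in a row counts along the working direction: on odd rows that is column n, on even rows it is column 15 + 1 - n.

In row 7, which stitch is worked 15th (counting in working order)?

Stitch:
k

Derivation:
Row 7: (7-1) mod 2 = 0, so use chart row 1. Odd row -> RS.
Chart row 1 tiled across columns 1-15: x p k p k o x p k p k o x p k
RS: work column 1 to column 15, symbols as charted — the tiled row is the row as worked.
The 15th stitch worked is k.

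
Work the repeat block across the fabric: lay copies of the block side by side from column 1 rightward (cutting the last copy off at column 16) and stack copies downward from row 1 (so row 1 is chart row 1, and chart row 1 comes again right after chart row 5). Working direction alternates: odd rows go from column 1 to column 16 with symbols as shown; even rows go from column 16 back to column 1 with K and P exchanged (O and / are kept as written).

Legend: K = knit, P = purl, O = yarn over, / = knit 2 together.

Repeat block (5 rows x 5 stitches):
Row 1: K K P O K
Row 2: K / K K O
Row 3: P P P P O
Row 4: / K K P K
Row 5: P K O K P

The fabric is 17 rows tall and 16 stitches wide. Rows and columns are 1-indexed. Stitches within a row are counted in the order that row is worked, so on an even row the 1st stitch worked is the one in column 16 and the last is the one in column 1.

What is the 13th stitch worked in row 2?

== STITCH ==
P

Derivation:
Row 2: (2-1) mod 5 = 1, so use chart row 2. Even row -> WS.
Chart row 2 tiled across columns 1-16: K / K K O K / K K O K / K K O K
WS: work from column 16 back to column 1 (reverse the tiled row), swapping K<->P (O and / unchanged).
Row 2 as worked: P O P P / P O P P / P O P P / P
Counting 13 along the worked row gives P.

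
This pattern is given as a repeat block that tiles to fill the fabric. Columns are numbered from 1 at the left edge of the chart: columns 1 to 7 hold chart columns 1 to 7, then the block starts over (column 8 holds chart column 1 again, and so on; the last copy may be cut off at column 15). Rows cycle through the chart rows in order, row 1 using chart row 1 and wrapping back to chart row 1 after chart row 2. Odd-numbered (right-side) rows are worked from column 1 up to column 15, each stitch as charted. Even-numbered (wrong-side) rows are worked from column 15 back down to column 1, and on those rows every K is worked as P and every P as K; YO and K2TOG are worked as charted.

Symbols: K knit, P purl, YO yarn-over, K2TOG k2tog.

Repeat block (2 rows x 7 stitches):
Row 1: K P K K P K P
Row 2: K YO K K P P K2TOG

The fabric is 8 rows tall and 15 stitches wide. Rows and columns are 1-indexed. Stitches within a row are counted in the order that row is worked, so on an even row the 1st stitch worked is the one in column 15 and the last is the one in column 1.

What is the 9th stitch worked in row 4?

Row 4 uses chart row ((4-1) mod 2)+1 = 2. Row 4 is even, so WS.
Chart row 2 tiled across columns 1-15: K YO K K P P K2TOG K YO K K P P K2TOG K
WS row: flip the tiled sequence (start at column 15) and apply K<->P; YO and K2TOG stay.
Row 4 as worked: P K2TOG K K P P YO P K2TOG K K P P YO P
Counting 9 along the worked row gives K2TOG.

Result:
K2TOG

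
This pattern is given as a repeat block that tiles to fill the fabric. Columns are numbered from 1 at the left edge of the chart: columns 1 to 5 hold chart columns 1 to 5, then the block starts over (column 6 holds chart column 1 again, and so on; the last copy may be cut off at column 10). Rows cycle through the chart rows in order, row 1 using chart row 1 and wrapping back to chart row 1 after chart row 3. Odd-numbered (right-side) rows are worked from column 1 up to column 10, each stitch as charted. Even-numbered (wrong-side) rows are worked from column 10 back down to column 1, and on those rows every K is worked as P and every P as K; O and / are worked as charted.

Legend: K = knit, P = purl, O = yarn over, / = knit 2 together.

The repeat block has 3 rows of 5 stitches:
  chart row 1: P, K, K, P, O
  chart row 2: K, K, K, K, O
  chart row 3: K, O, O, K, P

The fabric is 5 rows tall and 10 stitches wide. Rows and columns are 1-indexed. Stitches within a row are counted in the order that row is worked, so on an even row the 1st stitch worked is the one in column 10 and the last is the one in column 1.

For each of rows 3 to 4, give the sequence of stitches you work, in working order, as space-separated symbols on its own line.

Result:
K O O K P K O O K P
O K P P K O K P P K

Derivation:
Row 3: chart row 3, RS - tile across columns 1-10 and work as-is.
Row 4: chart row 1, WS - tiled (columns 1-10): P K K P O P K K P O; work from column 10 back to 1 with K<->P swapped.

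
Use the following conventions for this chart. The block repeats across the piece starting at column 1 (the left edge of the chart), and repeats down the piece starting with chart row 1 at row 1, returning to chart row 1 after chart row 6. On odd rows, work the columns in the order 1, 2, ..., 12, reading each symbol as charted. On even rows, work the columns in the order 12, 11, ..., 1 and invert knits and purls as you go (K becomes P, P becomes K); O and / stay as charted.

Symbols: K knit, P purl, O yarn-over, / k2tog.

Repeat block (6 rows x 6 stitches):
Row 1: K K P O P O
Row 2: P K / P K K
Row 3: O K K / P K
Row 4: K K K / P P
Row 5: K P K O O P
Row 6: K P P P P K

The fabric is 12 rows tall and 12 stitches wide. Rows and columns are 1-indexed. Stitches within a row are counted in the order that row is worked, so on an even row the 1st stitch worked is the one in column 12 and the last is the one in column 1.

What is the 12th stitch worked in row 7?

Stitch:
O

Derivation:
Row 7 uses chart row ((7-1) mod 6)+1 = 1. Row 7 is odd, so RS.
Chart row 1 tiled across columns 1-12: K K P O P O K K P O P O
Right side: take the tiled row as-is (worked left to right from column 1).
Counting 12 along the worked row gives O.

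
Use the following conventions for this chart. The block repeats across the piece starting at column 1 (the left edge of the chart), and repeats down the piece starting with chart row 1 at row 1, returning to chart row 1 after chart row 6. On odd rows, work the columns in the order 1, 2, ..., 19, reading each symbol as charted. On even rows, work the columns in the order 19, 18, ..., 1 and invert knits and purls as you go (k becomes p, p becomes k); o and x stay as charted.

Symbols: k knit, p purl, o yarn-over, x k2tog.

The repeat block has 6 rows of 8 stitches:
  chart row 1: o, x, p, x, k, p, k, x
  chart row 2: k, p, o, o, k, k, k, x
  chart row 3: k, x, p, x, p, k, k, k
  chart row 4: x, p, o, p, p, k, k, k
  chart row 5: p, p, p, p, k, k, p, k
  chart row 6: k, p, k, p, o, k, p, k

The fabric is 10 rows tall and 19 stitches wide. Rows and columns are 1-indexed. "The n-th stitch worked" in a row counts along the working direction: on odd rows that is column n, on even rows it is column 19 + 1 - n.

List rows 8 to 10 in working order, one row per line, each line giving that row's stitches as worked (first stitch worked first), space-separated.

Row 8: chart row 2, WS - tiled (columns 1-19): k p o o k k k x k p o o k k k x k p o; work from column 19 back to 1 with k<->p swapped.
Row 9: chart row 3, RS - tile across columns 1-19 and work as-is.
Row 10: chart row 4, WS - tiled (columns 1-19): x p o p p k k k x p o p p k k k x p o; work from column 19 back to 1 with k<->p swapped.

Result:
o k p x p p p o o k p x p p p o o k p
k x p x p k k k k x p x p k k k k x p
o k x p p p k k o k x p p p k k o k x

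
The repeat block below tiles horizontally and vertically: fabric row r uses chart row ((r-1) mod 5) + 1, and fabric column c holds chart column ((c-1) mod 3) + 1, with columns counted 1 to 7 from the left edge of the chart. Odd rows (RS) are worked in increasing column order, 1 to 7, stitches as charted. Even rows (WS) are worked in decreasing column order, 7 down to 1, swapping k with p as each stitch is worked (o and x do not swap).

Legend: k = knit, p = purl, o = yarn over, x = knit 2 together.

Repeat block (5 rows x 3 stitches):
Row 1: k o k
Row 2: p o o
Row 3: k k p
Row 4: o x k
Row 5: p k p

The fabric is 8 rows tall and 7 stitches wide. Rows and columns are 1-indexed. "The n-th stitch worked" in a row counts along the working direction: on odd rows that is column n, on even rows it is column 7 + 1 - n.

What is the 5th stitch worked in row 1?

Row 1: (1-1) mod 5 = 0, so use chart row 1. Odd row -> RS.
Chart row 1 tiled across columns 1-7: k o k k o k k
RS row: no reversal, no swap; stitch n worked = column n.
The 5th stitch worked is o.

Result:
o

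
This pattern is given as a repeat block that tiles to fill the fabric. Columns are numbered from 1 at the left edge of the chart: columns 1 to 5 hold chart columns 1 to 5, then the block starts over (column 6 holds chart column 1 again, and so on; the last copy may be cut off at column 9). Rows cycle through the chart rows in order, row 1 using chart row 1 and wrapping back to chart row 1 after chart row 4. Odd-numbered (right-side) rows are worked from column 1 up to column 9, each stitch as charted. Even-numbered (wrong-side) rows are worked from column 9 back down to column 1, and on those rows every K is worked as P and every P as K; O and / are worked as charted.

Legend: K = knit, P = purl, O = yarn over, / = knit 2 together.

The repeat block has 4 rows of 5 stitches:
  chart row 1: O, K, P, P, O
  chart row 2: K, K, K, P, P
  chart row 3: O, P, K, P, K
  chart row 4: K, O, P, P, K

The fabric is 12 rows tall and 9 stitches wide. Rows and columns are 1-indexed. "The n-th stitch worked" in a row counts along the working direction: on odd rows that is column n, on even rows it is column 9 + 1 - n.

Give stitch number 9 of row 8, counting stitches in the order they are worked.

Row 8: (8-1) mod 4 = 3, so use chart row 4. Even row -> WS.
Chart row 4 tiled across columns 1-9: K O P P K K O P P
Wrong side: read the tiled row from column 9 down to 1 and exchange K with P (leave O, /).
Row 8 as worked: K K O P P K K O P
The 9th stitch worked is P.

Result:
P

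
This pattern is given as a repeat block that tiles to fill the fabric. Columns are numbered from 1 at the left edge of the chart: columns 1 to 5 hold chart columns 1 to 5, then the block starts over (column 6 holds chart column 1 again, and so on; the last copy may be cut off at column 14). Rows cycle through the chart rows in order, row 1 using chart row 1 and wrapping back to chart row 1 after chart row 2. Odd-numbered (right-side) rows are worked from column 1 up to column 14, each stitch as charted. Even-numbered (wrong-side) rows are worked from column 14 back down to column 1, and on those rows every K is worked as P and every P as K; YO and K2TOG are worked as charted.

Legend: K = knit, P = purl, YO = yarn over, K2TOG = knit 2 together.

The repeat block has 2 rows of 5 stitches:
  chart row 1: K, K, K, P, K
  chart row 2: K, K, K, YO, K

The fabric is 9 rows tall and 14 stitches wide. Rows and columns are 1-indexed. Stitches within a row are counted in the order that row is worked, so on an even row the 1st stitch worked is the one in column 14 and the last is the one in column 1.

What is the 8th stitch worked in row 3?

Row 3 uses chart row ((3-1) mod 2)+1 = 1. Row 3 is odd, so RS.
Chart row 1 tiled across columns 1-14: K K K P K K K K P K K K K P
RS: work column 1 to column 14, symbols as charted — the tiled row is the row as worked.
Stitch 8 in working order -> K

== STITCH ==
K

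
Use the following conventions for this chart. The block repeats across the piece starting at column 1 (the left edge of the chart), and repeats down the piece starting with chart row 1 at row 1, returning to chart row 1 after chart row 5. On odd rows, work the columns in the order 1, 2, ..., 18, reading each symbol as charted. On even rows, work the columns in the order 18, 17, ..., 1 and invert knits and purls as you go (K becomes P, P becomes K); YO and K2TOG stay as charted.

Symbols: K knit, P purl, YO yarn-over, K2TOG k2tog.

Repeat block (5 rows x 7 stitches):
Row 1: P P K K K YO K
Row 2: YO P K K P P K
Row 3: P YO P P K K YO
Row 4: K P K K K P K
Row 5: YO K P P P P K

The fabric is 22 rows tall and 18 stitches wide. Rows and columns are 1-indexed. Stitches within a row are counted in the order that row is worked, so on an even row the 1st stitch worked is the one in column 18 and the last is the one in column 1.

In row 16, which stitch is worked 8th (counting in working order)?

Stitch:
P

Derivation:
For row 16: chart row = ((16-1) mod 5) + 1 = 1; this is a WS (even) row.
Chart row 1 tiled across columns 1-18: P P K K K YO K P P K K K YO K P P K K
WS: work from column 18 back to column 1 (reverse the tiled row), swapping K<->P (YO and K2TOG unchanged).
Row 16 as worked: P P K K P YO P P P K K P YO P P P K K
Stitch 8 in working order -> P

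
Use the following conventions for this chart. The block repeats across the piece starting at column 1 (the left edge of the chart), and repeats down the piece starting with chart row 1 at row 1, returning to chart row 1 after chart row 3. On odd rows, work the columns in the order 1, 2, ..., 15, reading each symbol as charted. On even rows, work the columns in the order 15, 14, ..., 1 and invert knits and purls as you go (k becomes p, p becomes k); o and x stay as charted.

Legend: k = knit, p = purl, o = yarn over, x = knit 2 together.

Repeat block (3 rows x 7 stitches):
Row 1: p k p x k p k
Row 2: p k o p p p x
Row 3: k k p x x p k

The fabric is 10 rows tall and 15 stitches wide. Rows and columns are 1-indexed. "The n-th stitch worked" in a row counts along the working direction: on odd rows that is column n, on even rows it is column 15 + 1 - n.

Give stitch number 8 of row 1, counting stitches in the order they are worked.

Row 1: (1-1) mod 3 = 0, so use chart row 1. Odd row -> RS.
Chart row 1 tiled across columns 1-15: p k p x k p k p k p x k p k p
RS: work column 1 to column 15, symbols as charted — the tiled row is the row as worked.
The 8th stitch worked is p.

== STITCH ==
p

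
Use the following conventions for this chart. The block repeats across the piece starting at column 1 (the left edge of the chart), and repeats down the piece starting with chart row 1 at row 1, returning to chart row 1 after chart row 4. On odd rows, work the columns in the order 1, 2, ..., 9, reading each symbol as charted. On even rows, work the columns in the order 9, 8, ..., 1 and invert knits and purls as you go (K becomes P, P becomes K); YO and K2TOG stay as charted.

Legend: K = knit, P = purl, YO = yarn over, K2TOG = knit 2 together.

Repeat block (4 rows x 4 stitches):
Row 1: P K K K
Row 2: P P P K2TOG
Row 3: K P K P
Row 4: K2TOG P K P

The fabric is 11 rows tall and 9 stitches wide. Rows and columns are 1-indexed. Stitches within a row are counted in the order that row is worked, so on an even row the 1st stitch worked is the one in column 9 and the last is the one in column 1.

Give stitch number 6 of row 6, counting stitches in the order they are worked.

== STITCH ==
K2TOG

Derivation:
Row 6: (6-1) mod 4 = 1, so use chart row 2. Even row -> WS.
Chart row 2 tiled across columns 1-9: P P P K2TOG P P P K2TOG P
WS row: flip the tiled sequence (start at column 9) and apply K<->P; YO and K2TOG stay.
Row 6 as worked: K K2TOG K K K K2TOG K K K
Counting 6 along the worked row gives K2TOG.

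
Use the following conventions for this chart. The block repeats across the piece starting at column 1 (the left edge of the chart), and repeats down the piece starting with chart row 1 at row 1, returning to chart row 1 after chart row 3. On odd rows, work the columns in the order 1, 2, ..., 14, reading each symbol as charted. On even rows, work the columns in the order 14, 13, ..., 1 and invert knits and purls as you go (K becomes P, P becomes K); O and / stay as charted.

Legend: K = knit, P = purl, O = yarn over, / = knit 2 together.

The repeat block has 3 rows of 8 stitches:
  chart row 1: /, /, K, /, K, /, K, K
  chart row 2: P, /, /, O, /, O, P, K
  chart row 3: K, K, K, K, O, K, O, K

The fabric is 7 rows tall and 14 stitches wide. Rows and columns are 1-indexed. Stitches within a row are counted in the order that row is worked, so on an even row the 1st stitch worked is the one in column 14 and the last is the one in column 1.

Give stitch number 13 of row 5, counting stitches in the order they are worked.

== STITCH ==
/

Derivation:
Row 5 uses chart row ((5-1) mod 3)+1 = 2. Row 5 is odd, so RS.
Chart row 2 tiled across columns 1-14: P / / O / O P K P / / O / O
Right side: take the tiled row as-is (worked left to right from column 1).
Counting 13 along the worked row gives /.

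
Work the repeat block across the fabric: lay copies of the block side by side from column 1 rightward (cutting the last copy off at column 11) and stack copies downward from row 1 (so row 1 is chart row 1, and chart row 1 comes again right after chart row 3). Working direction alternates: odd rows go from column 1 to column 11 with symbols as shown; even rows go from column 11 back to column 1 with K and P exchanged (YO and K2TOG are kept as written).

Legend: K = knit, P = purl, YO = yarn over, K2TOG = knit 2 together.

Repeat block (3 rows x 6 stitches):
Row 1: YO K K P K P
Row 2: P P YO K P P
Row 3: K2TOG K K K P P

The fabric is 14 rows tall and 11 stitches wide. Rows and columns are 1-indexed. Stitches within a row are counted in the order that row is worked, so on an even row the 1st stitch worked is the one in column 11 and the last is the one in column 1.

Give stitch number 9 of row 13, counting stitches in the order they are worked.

== STITCH ==
K

Derivation:
Row 13: (13-1) mod 3 = 0, so use chart row 1. Odd row -> RS.
Chart row 1 tiled across columns 1-11: YO K K P K P YO K K P K
RS: work column 1 to column 11, symbols as charted — the tiled row is the row as worked.
Counting 9 along the worked row gives K.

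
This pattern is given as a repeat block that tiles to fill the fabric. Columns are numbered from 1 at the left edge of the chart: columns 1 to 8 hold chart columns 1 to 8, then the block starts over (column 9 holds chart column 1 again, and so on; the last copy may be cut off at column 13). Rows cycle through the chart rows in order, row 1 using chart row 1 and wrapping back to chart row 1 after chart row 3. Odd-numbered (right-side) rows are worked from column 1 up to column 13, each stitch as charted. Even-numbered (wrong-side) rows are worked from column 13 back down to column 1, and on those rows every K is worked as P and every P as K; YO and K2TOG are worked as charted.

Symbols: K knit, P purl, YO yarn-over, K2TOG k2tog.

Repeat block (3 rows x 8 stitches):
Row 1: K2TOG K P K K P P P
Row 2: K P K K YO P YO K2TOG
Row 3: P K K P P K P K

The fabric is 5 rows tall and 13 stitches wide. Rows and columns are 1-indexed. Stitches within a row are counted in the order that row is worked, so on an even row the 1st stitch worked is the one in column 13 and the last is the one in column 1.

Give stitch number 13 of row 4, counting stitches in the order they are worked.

Result:
K2TOG

Derivation:
Row 4 uses chart row ((4-1) mod 3)+1 = 1. Row 4 is even, so WS.
Chart row 1 tiled across columns 1-13: K2TOG K P K K P P P K2TOG K P K K
Wrong side: read the tiled row from column 13 down to 1 and exchange K with P (leave YO, K2TOG).
Row 4 as worked: P P K P K2TOG K K K P P K P K2TOG
Counting 13 along the worked row gives K2TOG.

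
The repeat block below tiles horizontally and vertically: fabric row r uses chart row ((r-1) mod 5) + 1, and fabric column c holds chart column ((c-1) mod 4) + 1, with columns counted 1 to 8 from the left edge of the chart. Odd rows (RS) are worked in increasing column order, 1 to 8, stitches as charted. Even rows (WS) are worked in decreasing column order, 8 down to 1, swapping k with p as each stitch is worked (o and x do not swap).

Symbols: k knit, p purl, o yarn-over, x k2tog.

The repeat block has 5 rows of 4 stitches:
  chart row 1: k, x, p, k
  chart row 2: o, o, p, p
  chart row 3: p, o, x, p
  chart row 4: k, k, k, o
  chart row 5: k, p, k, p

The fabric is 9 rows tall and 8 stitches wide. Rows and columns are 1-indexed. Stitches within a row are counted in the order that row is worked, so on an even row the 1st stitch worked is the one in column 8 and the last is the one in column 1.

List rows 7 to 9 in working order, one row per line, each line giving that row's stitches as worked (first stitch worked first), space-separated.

Rows as worked:
o o p p o o p p
k x o k k x o k
k k k o k k k o

Derivation:
Row 7: chart row 2, RS - tile across columns 1-8 and work as-is.
Row 8: chart row 3, WS - tiled (columns 1-8): p o x p p o x p; work from column 8 back to 1 with k<->p swapped.
Row 9: chart row 4, RS - tile across columns 1-8 and work as-is.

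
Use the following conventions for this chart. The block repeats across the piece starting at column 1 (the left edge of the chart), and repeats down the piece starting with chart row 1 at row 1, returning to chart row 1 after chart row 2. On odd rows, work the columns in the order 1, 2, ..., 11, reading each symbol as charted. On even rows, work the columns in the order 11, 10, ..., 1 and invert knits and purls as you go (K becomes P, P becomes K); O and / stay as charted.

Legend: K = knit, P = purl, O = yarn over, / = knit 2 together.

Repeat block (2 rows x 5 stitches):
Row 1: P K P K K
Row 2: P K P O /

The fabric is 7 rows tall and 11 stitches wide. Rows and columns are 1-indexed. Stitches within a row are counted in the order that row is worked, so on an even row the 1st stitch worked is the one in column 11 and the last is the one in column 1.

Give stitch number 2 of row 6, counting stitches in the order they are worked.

== STITCH ==
/

Derivation:
For row 6: chart row = ((6-1) mod 2) + 1 = 2; this is a WS (even) row.
Chart row 2 tiled across columns 1-11: P K P O / P K P O / P
WS row: flip the tiled sequence (start at column 11) and apply K<->P; O and / stay.
Row 6 as worked: K / O K P K / O K P K
Counting 2 along the worked row gives /.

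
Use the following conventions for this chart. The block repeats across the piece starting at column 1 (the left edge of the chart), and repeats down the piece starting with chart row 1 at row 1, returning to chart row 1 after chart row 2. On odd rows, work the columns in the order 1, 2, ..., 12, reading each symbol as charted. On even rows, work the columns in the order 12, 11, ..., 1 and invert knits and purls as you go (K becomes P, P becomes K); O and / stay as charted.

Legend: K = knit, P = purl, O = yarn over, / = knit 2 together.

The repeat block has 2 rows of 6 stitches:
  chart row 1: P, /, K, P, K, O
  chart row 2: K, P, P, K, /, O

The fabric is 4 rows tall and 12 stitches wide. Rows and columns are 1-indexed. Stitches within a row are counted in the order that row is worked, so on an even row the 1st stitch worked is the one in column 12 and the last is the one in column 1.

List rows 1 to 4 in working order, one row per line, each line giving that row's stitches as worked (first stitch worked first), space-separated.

Rows as worked:
P / K P K O P / K P K O
O / P K K P O / P K K P
P / K P K O P / K P K O
O / P K K P O / P K K P

Derivation:
Row 1: chart row 1, RS - tile across columns 1-12 and work as-is.
Row 2: chart row 2, WS - tiled (columns 1-12): K P P K / O K P P K / O; work from column 12 back to 1 with K<->P swapped.
Row 3: chart row 1, RS - tile across columns 1-12 and work as-is.
Row 4: chart row 2, WS - tiled (columns 1-12): K P P K / O K P P K / O; work from column 12 back to 1 with K<->P swapped.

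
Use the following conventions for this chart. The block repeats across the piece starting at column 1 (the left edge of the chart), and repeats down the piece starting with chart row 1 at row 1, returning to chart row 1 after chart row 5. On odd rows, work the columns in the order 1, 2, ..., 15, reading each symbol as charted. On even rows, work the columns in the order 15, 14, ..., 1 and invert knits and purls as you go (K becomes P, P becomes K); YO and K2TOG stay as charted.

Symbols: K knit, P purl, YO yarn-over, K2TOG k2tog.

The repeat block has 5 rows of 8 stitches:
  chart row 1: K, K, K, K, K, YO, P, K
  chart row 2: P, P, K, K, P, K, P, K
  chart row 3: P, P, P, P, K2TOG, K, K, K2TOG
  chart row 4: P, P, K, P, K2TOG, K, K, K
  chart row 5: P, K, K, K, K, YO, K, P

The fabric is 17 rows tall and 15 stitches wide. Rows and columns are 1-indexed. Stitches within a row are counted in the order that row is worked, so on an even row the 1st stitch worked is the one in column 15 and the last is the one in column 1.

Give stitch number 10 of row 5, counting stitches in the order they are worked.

For row 5: chart row = ((5-1) mod 5) + 1 = 5; this is a RS (odd) row.
Chart row 5 tiled across columns 1-15: P K K K K YO K P P K K K K YO K
RS: work column 1 to column 15, symbols as charted — the tiled row is the row as worked.
The 10th stitch worked is K.

Result:
K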